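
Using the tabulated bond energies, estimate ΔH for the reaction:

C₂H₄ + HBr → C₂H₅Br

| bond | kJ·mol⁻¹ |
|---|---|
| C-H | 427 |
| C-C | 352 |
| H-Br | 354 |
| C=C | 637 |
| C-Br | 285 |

ΔH ≈ −73 kJ

Bonds broken (reactants):
  C-H: 4 × 427 = 1708
  C=C: 1 × 637 = 637
  H-Br: 1 × 354 = 354
  Σ(broken) = 2699 kJ
Bonds formed (products):
  C-Br: 1 × 285 = 285
  C-C: 1 × 352 = 352
  C-H: 5 × 427 = 2135
  Σ(formed) = 2772 kJ
ΔH = Σ(broken) − Σ(formed) = 2699 − 2772 = −73 kJ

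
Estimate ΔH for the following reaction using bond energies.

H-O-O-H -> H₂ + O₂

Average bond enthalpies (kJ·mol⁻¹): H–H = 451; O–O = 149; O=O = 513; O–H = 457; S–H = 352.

Bonds broken (reactants):
  O–H: 2 × 457 = 914
  O–O: 1 × 149 = 149
  Σ(broken) = 1063 kJ
Bonds formed (products):
  H–H: 1 × 451 = 451
  O=O: 1 × 513 = 513
  Σ(formed) = 964 kJ
ΔH = Σ(broken) − Σ(formed) = 1063 − 964 = +99 kJ

ΔH ≈ +99 kJ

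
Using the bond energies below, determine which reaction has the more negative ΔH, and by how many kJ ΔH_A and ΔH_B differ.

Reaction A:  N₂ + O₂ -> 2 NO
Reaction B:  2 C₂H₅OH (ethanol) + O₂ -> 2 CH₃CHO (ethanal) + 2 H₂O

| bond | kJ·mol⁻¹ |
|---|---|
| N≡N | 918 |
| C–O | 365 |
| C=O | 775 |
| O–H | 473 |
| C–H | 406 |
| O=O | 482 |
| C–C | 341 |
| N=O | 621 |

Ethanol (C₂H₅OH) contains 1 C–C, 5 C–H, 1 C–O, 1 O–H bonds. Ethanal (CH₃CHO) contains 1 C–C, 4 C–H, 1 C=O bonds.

Reaction B, by 630 kJ

Reaction A:
  Bonds broken (reactants):
    N≡N: 1 × 918 = 918
    O=O: 1 × 482 = 482
    Σ(broken) = 1400 kJ
  Bonds formed (products):
    N=O: 2 × 621 = 1242
    Σ(formed) = 1242 kJ
  ΔH_A = 1400 − 1242 = +158 kJ
Reaction B:
  Bonds broken (reactants):
    C–C: 2 × 341 = 682
    C–H: 10 × 406 = 4060
    C–O: 2 × 365 = 730
    O–H: 2 × 473 = 946
    O=O: 1 × 482 = 482
    Σ(broken) = 6900 kJ
  Bonds formed (products):
    C–C: 2 × 341 = 682
    C–H: 8 × 406 = 3248
    C=O: 2 × 775 = 1550
    O–H: 4 × 473 = 1892
    Σ(formed) = 7372 kJ
  ΔH_B = 6900 − 7372 = −472 kJ
ΔH_A − ΔH_B = +630 kJ, so reaction B has the more negative ΔH; |ΔH_A − ΔH_B| = 630 kJ.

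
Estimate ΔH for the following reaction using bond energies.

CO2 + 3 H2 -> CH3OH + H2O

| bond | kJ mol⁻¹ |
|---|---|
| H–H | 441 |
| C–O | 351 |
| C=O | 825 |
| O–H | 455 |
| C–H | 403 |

Bonds broken (reactants):
  C=O: 2 × 825 = 1650
  H–H: 3 × 441 = 1323
  Σ(broken) = 2973 kJ
Bonds formed (products):
  C–H: 3 × 403 = 1209
  C–O: 1 × 351 = 351
  O–H: 3 × 455 = 1365
  Σ(formed) = 2925 kJ
ΔH = Σ(broken) − Σ(formed) = 2973 − 2925 = +48 kJ

ΔH ≈ +48 kJ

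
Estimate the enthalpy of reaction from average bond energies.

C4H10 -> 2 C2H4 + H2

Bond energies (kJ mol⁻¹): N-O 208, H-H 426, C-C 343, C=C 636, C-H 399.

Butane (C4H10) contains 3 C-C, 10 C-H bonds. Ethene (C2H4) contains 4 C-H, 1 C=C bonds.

Bonds broken (reactants):
  C-C: 3 × 343 = 1029
  C-H: 10 × 399 = 3990
  Σ(broken) = 5019 kJ
Bonds formed (products):
  C-H: 8 × 399 = 3192
  C=C: 2 × 636 = 1272
  H-H: 1 × 426 = 426
  Σ(formed) = 4890 kJ
ΔH = Σ(broken) − Σ(formed) = 5019 − 4890 = +129 kJ

ΔH ≈ +129 kJ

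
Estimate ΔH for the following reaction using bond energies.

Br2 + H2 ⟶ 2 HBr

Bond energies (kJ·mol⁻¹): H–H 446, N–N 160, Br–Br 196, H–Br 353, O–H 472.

ΔH ≈ −64 kJ

Bonds broken (reactants):
  Br–Br: 1 × 196 = 196
  H–H: 1 × 446 = 446
  Σ(broken) = 642 kJ
Bonds formed (products):
  H–Br: 2 × 353 = 706
  Σ(formed) = 706 kJ
ΔH = Σ(broken) − Σ(formed) = 642 − 706 = −64 kJ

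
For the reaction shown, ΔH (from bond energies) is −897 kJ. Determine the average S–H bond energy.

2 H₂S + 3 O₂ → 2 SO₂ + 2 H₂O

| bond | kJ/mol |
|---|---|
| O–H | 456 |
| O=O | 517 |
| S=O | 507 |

D(S–H) ≈ 351 kJ/mol

Let D be the S–H bond energy.
Σ(broken) = 3×517 + 4×D = 1551 + 4D
Σ(formed) = 4×456 + 4×507 = 3852
ΔH = Σ(broken) − Σ(formed) = (1551 + 4D) − (3852) = −2301 + 4D
Setting this equal to −897 kJ gives 4D = 1404, so D = 351 kJ/mol.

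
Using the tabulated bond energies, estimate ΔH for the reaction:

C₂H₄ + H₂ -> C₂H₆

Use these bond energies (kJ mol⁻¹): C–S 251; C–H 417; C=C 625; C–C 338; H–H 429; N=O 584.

Bonds broken (reactants):
  C–H: 4 × 417 = 1668
  C=C: 1 × 625 = 625
  H–H: 1 × 429 = 429
  Σ(broken) = 2722 kJ
Bonds formed (products):
  C–C: 1 × 338 = 338
  C–H: 6 × 417 = 2502
  Σ(formed) = 2840 kJ
ΔH = Σ(broken) − Σ(formed) = 2722 − 2840 = −118 kJ

ΔH ≈ −118 kJ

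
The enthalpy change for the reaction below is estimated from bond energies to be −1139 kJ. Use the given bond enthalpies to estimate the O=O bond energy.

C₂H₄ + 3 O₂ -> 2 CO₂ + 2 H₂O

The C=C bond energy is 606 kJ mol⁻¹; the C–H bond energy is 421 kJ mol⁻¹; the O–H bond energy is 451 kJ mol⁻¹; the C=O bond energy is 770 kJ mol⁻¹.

D(O=O) ≈ 485 kJ/mol

Let D be the O=O bond energy.
Σ(broken) = 4×421 + 1×606 + 3×D = 2290 + 3D
Σ(formed) = 4×770 + 4×451 = 4884
ΔH = Σ(broken) − Σ(formed) = (2290 + 3D) − (4884) = −2594 + 3D
Setting this equal to −1139 kJ gives 3D = 1455, so D = 485 kJ/mol.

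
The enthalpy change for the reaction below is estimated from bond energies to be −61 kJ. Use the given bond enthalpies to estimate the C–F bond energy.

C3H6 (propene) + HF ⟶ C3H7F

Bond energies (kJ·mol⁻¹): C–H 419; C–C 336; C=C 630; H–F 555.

D(C–F) ≈ 491 kJ/mol

Let D be the C–F bond energy.
Σ(broken) = 1×336 + 6×419 + 1×630 + 1×555 = 4035
Σ(formed) = 2×336 + 1×D + 7×419 = 3605 + D
ΔH = Σ(broken) − Σ(formed) = (4035) − (3605 + D) = +430 − D
Setting this equal to −61 kJ gives D = 491 kJ/mol.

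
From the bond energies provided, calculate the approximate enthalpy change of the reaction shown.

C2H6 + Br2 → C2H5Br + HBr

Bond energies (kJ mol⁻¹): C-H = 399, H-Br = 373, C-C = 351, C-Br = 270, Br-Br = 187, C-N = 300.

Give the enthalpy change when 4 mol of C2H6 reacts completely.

Bonds broken (reactants):
  Br-Br: 1 × 187 = 187
  C-C: 1 × 351 = 351
  C-H: 6 × 399 = 2394
  Σ(broken) = 2932 kJ
Bonds formed (products):
  C-Br: 1 × 270 = 270
  C-C: 1 × 351 = 351
  C-H: 5 × 399 = 1995
  H-Br: 1 × 373 = 373
  Σ(formed) = 2989 kJ
ΔH = Σ(broken) − Σ(formed) = 2932 − 2989 = −57 kJ
For 4× the reaction as written: 4 × (−57) = −228 kJ

ΔH = −228 kJ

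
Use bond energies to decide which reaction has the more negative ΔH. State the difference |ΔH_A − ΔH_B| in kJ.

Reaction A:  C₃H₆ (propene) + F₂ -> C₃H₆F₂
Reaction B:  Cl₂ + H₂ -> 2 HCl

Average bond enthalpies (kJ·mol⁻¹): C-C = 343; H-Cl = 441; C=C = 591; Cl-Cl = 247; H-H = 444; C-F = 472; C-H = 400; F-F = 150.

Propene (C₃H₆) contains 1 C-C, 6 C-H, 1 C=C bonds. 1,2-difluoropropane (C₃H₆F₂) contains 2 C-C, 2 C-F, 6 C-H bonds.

Reaction A:
  Bonds broken (reactants):
    C-C: 1 × 343 = 343
    C-H: 6 × 400 = 2400
    C=C: 1 × 591 = 591
    F-F: 1 × 150 = 150
    Σ(broken) = 3484 kJ
  Bonds formed (products):
    C-C: 2 × 343 = 686
    C-F: 2 × 472 = 944
    C-H: 6 × 400 = 2400
    Σ(formed) = 4030 kJ
  ΔH_A = 3484 − 4030 = −546 kJ
Reaction B:
  Bonds broken (reactants):
    Cl-Cl: 1 × 247 = 247
    H-H: 1 × 444 = 444
    Σ(broken) = 691 kJ
  Bonds formed (products):
    H-Cl: 2 × 441 = 882
    Σ(formed) = 882 kJ
  ΔH_B = 691 − 882 = −191 kJ
ΔH_A − ΔH_B = −355 kJ, so reaction A has the more negative ΔH; |ΔH_A − ΔH_B| = 355 kJ.

Reaction A, by 355 kJ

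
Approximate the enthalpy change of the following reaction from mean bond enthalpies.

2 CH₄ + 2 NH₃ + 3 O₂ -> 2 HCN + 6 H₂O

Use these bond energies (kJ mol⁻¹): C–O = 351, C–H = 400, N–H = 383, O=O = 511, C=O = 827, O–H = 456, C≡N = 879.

Bonds broken (reactants):
  C–H: 8 × 400 = 3200
  N–H: 6 × 383 = 2298
  O=O: 3 × 511 = 1533
  Σ(broken) = 7031 kJ
Bonds formed (products):
  C≡N: 2 × 879 = 1758
  C–H: 2 × 400 = 800
  O–H: 12 × 456 = 5472
  Σ(formed) = 8030 kJ
ΔH = Σ(broken) − Σ(formed) = 7031 − 8030 = −999 kJ

ΔH ≈ −999 kJ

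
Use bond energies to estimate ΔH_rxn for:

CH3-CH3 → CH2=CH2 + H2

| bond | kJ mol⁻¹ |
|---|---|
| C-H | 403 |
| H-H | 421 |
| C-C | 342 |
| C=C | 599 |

ΔH ≈ +128 kJ

Bonds broken (reactants):
  C-C: 1 × 342 = 342
  C-H: 6 × 403 = 2418
  Σ(broken) = 2760 kJ
Bonds formed (products):
  C-H: 4 × 403 = 1612
  C=C: 1 × 599 = 599
  H-H: 1 × 421 = 421
  Σ(formed) = 2632 kJ
ΔH = Σ(broken) − Σ(formed) = 2760 − 2632 = +128 kJ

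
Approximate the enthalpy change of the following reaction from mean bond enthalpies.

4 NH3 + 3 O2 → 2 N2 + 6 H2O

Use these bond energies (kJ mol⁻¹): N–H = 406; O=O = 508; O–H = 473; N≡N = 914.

ΔH ≈ −1108 kJ

Bonds broken (reactants):
  N–H: 12 × 406 = 4872
  O=O: 3 × 508 = 1524
  Σ(broken) = 6396 kJ
Bonds formed (products):
  N≡N: 2 × 914 = 1828
  O–H: 12 × 473 = 5676
  Σ(formed) = 7504 kJ
ΔH = Σ(broken) − Σ(formed) = 6396 − 7504 = −1108 kJ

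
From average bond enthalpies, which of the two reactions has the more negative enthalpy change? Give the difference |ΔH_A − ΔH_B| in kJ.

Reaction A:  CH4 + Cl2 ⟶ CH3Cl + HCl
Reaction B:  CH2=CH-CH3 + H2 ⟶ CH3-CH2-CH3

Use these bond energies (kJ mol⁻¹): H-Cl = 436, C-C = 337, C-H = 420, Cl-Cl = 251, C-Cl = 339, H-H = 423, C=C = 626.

Reaction B, by 24 kJ

Reaction A:
  Bonds broken (reactants):
    C-H: 4 × 420 = 1680
    Cl-Cl: 1 × 251 = 251
    Σ(broken) = 1931 kJ
  Bonds formed (products):
    C-Cl: 1 × 339 = 339
    C-H: 3 × 420 = 1260
    H-Cl: 1 × 436 = 436
    Σ(formed) = 2035 kJ
  ΔH_A = 1931 − 2035 = −104 kJ
Reaction B:
  Bonds broken (reactants):
    C-C: 1 × 337 = 337
    C-H: 6 × 420 = 2520
    C=C: 1 × 626 = 626
    H-H: 1 × 423 = 423
    Σ(broken) = 3906 kJ
  Bonds formed (products):
    C-C: 2 × 337 = 674
    C-H: 8 × 420 = 3360
    Σ(formed) = 4034 kJ
  ΔH_B = 3906 − 4034 = −128 kJ
ΔH_A − ΔH_B = +24 kJ, so reaction B has the more negative ΔH; |ΔH_A − ΔH_B| = 24 kJ.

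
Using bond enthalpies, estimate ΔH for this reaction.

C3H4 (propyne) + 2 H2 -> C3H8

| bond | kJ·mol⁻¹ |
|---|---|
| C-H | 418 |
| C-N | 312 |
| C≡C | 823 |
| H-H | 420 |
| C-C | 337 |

Bonds broken (reactants):
  C≡C: 1 × 823 = 823
  C-C: 1 × 337 = 337
  C-H: 4 × 418 = 1672
  H-H: 2 × 420 = 840
  Σ(broken) = 3672 kJ
Bonds formed (products):
  C-C: 2 × 337 = 674
  C-H: 8 × 418 = 3344
  Σ(formed) = 4018 kJ
ΔH = Σ(broken) − Σ(formed) = 3672 − 4018 = −346 kJ

ΔH ≈ −346 kJ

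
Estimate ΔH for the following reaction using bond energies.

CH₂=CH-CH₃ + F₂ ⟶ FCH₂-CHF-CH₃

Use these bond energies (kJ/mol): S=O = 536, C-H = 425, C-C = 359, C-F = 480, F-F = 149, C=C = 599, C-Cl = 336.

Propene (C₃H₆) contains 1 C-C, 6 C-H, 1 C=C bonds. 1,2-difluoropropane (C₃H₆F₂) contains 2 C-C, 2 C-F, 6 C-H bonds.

Bonds broken (reactants):
  C-C: 1 × 359 = 359
  C-H: 6 × 425 = 2550
  C=C: 1 × 599 = 599
  F-F: 1 × 149 = 149
  Σ(broken) = 3657 kJ
Bonds formed (products):
  C-C: 2 × 359 = 718
  C-F: 2 × 480 = 960
  C-H: 6 × 425 = 2550
  Σ(formed) = 4228 kJ
ΔH = Σ(broken) − Σ(formed) = 3657 − 4228 = −571 kJ

ΔH ≈ −571 kJ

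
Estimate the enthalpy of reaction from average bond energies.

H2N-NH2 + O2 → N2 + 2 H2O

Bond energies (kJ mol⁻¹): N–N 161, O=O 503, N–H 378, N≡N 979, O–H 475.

Bonds broken (reactants):
  N–H: 4 × 378 = 1512
  N–N: 1 × 161 = 161
  O=O: 1 × 503 = 503
  Σ(broken) = 2176 kJ
Bonds formed (products):
  N≡N: 1 × 979 = 979
  O–H: 4 × 475 = 1900
  Σ(formed) = 2879 kJ
ΔH = Σ(broken) − Σ(formed) = 2176 − 2879 = −703 kJ

ΔH ≈ −703 kJ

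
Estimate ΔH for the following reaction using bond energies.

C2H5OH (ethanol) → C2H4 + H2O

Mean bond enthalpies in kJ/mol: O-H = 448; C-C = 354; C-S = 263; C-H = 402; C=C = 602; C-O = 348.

Bonds broken (reactants):
  C-C: 1 × 354 = 354
  C-H: 5 × 402 = 2010
  C-O: 1 × 348 = 348
  O-H: 1 × 448 = 448
  Σ(broken) = 3160 kJ
Bonds formed (products):
  C-H: 4 × 402 = 1608
  C=C: 1 × 602 = 602
  O-H: 2 × 448 = 896
  Σ(formed) = 3106 kJ
ΔH = Σ(broken) − Σ(formed) = 3160 − 3106 = +54 kJ

ΔH ≈ +54 kJ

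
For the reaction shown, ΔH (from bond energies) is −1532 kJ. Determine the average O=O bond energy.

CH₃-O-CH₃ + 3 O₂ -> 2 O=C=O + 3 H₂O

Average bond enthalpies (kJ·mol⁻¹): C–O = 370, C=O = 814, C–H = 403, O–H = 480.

Let D be the O=O bond energy.
Σ(broken) = 6×403 + 2×370 + 3×D = 3158 + 3D
Σ(formed) = 4×814 + 6×480 = 6136
ΔH = Σ(broken) − Σ(formed) = (3158 + 3D) − (6136) = −2978 + 3D
Setting this equal to −1532 kJ gives 3D = 1446, so D = 482 kJ/mol.

D(O=O) ≈ 482 kJ/mol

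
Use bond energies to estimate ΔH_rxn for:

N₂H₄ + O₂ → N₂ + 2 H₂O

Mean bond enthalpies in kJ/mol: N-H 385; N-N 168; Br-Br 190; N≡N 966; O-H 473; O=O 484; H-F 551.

Bonds broken (reactants):
  N-H: 4 × 385 = 1540
  N-N: 1 × 168 = 168
  O=O: 1 × 484 = 484
  Σ(broken) = 2192 kJ
Bonds formed (products):
  N≡N: 1 × 966 = 966
  O-H: 4 × 473 = 1892
  Σ(formed) = 2858 kJ
ΔH = Σ(broken) − Σ(formed) = 2192 − 2858 = −666 kJ

ΔH ≈ −666 kJ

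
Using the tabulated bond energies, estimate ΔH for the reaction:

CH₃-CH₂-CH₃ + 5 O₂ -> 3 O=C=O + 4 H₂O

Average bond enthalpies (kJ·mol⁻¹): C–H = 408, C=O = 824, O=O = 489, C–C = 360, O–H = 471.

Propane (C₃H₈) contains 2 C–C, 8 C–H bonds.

ΔH ≈ −2283 kJ

Bonds broken (reactants):
  C–C: 2 × 360 = 720
  C–H: 8 × 408 = 3264
  O=O: 5 × 489 = 2445
  Σ(broken) = 6429 kJ
Bonds formed (products):
  C=O: 6 × 824 = 4944
  O–H: 8 × 471 = 3768
  Σ(formed) = 8712 kJ
ΔH = Σ(broken) − Σ(formed) = 6429 − 8712 = −2283 kJ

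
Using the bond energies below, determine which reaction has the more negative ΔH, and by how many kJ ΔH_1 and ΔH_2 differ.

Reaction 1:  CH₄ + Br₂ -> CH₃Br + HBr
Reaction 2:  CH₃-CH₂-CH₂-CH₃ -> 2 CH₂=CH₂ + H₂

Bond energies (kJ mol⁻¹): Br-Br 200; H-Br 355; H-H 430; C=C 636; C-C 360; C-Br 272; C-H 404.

Reaction 1:
  Bonds broken (reactants):
    Br-Br: 1 × 200 = 200
    C-H: 4 × 404 = 1616
    Σ(broken) = 1816 kJ
  Bonds formed (products):
    C-Br: 1 × 272 = 272
    C-H: 3 × 404 = 1212
    H-Br: 1 × 355 = 355
    Σ(formed) = 1839 kJ
  ΔH_1 = 1816 − 1839 = −23 kJ
Reaction 2:
  Bonds broken (reactants):
    C-C: 3 × 360 = 1080
    C-H: 10 × 404 = 4040
    Σ(broken) = 5120 kJ
  Bonds formed (products):
    C-H: 8 × 404 = 3232
    C=C: 2 × 636 = 1272
    H-H: 1 × 430 = 430
    Σ(formed) = 4934 kJ
  ΔH_2 = 5120 − 4934 = +186 kJ
ΔH_1 − ΔH_2 = −209 kJ, so reaction 1 has the more negative ΔH; |ΔH_1 − ΔH_2| = 209 kJ.

Reaction 1, by 209 kJ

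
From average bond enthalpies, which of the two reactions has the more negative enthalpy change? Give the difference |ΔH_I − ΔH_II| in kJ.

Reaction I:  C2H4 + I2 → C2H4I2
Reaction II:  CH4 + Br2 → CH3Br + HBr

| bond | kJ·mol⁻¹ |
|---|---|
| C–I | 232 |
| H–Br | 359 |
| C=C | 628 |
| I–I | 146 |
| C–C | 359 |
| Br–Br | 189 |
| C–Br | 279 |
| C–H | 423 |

Reaction I, by 23 kJ

Reaction I:
  Bonds broken (reactants):
    C–H: 4 × 423 = 1692
    C=C: 1 × 628 = 628
    I–I: 1 × 146 = 146
    Σ(broken) = 2466 kJ
  Bonds formed (products):
    C–C: 1 × 359 = 359
    C–H: 4 × 423 = 1692
    C–I: 2 × 232 = 464
    Σ(formed) = 2515 kJ
  ΔH_I = 2466 − 2515 = −49 kJ
Reaction II:
  Bonds broken (reactants):
    Br–Br: 1 × 189 = 189
    C–H: 4 × 423 = 1692
    Σ(broken) = 1881 kJ
  Bonds formed (products):
    C–Br: 1 × 279 = 279
    C–H: 3 × 423 = 1269
    H–Br: 1 × 359 = 359
    Σ(formed) = 1907 kJ
  ΔH_II = 1881 − 1907 = −26 kJ
ΔH_I − ΔH_II = −23 kJ, so reaction I has the more negative ΔH; |ΔH_I − ΔH_II| = 23 kJ.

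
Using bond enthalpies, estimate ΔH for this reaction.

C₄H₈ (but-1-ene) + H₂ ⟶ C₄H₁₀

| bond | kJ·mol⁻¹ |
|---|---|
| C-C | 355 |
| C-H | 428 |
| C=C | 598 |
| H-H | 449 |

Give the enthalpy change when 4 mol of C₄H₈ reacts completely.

ΔH = −656 kJ

Bonds broken (reactants):
  C-C: 2 × 355 = 710
  C-H: 8 × 428 = 3424
  C=C: 1 × 598 = 598
  H-H: 1 × 449 = 449
  Σ(broken) = 5181 kJ
Bonds formed (products):
  C-C: 3 × 355 = 1065
  C-H: 10 × 428 = 4280
  Σ(formed) = 5345 kJ
ΔH = Σ(broken) − Σ(formed) = 5181 − 5345 = −164 kJ
For 4× the reaction as written: 4 × (−164) = −656 kJ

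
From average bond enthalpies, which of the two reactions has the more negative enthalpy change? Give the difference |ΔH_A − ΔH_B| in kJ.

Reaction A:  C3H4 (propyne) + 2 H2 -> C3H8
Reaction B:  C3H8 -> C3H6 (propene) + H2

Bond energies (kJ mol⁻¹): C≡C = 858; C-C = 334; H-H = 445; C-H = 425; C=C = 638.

Reaction A:
  Bonds broken (reactants):
    C≡C: 1 × 858 = 858
    C-C: 1 × 334 = 334
    C-H: 4 × 425 = 1700
    H-H: 2 × 445 = 890
    Σ(broken) = 3782 kJ
  Bonds formed (products):
    C-C: 2 × 334 = 668
    C-H: 8 × 425 = 3400
    Σ(formed) = 4068 kJ
  ΔH_A = 3782 − 4068 = −286 kJ
Reaction B:
  Bonds broken (reactants):
    C-C: 2 × 334 = 668
    C-H: 8 × 425 = 3400
    Σ(broken) = 4068 kJ
  Bonds formed (products):
    C-C: 1 × 334 = 334
    C-H: 6 × 425 = 2550
    C=C: 1 × 638 = 638
    H-H: 1 × 445 = 445
    Σ(formed) = 3967 kJ
  ΔH_B = 4068 − 3967 = +101 kJ
ΔH_A − ΔH_B = −387 kJ, so reaction A has the more negative ΔH; |ΔH_A − ΔH_B| = 387 kJ.

Reaction A, by 387 kJ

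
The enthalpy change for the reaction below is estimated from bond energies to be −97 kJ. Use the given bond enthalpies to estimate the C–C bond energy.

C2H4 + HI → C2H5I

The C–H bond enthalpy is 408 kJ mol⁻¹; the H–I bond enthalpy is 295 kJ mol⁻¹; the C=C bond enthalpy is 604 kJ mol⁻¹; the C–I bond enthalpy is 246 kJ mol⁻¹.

Let D be the C–C bond energy.
Σ(broken) = 4×408 + 1×604 + 1×295 = 2531
Σ(formed) = 1×D + 5×408 + 1×246 = 2286 + D
ΔH = Σ(broken) − Σ(formed) = (2531) − (2286 + D) = +245 − D
Setting this equal to −97 kJ gives D = 342 kJ/mol.

D(C–C) ≈ 342 kJ/mol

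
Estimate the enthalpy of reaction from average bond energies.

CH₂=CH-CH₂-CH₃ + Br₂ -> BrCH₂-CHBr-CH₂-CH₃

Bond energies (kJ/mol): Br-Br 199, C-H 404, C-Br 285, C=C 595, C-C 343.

ΔH ≈ −119 kJ

Bonds broken (reactants):
  Br-Br: 1 × 199 = 199
  C-C: 2 × 343 = 686
  C-H: 8 × 404 = 3232
  C=C: 1 × 595 = 595
  Σ(broken) = 4712 kJ
Bonds formed (products):
  C-Br: 2 × 285 = 570
  C-C: 3 × 343 = 1029
  C-H: 8 × 404 = 3232
  Σ(formed) = 4831 kJ
ΔH = Σ(broken) − Σ(formed) = 4712 − 4831 = −119 kJ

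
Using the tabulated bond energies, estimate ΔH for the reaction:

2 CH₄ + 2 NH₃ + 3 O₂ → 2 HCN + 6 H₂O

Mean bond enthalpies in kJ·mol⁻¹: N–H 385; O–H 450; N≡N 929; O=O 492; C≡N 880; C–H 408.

Bonds broken (reactants):
  C–H: 8 × 408 = 3264
  N–H: 6 × 385 = 2310
  O=O: 3 × 492 = 1476
  Σ(broken) = 7050 kJ
Bonds formed (products):
  C≡N: 2 × 880 = 1760
  C–H: 2 × 408 = 816
  O–H: 12 × 450 = 5400
  Σ(formed) = 7976 kJ
ΔH = Σ(broken) − Σ(formed) = 7050 − 7976 = −926 kJ

ΔH ≈ −926 kJ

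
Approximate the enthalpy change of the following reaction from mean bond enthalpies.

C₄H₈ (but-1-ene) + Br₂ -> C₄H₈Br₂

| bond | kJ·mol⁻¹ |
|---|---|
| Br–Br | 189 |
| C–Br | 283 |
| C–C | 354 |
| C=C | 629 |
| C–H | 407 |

Bonds broken (reactants):
  Br–Br: 1 × 189 = 189
  C–C: 2 × 354 = 708
  C–H: 8 × 407 = 3256
  C=C: 1 × 629 = 629
  Σ(broken) = 4782 kJ
Bonds formed (products):
  C–Br: 2 × 283 = 566
  C–C: 3 × 354 = 1062
  C–H: 8 × 407 = 3256
  Σ(formed) = 4884 kJ
ΔH = Σ(broken) − Σ(formed) = 4782 − 4884 = −102 kJ

ΔH ≈ −102 kJ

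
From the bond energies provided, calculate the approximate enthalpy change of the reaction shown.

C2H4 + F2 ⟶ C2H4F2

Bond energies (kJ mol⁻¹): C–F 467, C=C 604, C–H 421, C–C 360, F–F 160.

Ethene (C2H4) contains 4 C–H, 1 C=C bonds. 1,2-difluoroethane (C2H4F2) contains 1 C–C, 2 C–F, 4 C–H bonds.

Bonds broken (reactants):
  C–H: 4 × 421 = 1684
  C=C: 1 × 604 = 604
  F–F: 1 × 160 = 160
  Σ(broken) = 2448 kJ
Bonds formed (products):
  C–C: 1 × 360 = 360
  C–F: 2 × 467 = 934
  C–H: 4 × 421 = 1684
  Σ(formed) = 2978 kJ
ΔH = Σ(broken) − Σ(formed) = 2448 − 2978 = −530 kJ

ΔH ≈ −530 kJ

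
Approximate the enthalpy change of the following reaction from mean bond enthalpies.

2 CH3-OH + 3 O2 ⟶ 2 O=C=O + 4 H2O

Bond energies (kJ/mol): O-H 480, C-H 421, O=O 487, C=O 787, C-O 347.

ΔH ≈ −1347 kJ

Bonds broken (reactants):
  C-H: 6 × 421 = 2526
  C-O: 2 × 347 = 694
  O-H: 2 × 480 = 960
  O=O: 3 × 487 = 1461
  Σ(broken) = 5641 kJ
Bonds formed (products):
  C=O: 4 × 787 = 3148
  O-H: 8 × 480 = 3840
  Σ(formed) = 6988 kJ
ΔH = Σ(broken) − Σ(formed) = 5641 − 6988 = −1347 kJ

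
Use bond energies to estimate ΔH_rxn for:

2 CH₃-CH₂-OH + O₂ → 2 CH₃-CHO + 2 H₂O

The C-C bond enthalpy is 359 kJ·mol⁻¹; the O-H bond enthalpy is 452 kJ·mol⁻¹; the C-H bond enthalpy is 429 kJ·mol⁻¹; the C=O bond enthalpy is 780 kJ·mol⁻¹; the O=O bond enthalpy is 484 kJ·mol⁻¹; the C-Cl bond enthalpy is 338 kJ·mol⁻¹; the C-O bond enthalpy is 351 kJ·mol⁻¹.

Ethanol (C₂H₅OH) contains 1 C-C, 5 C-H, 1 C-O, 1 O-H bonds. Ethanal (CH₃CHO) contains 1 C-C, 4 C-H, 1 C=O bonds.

ΔH ≈ −420 kJ

Bonds broken (reactants):
  C-C: 2 × 359 = 718
  C-H: 10 × 429 = 4290
  C-O: 2 × 351 = 702
  O-H: 2 × 452 = 904
  O=O: 1 × 484 = 484
  Σ(broken) = 7098 kJ
Bonds formed (products):
  C-C: 2 × 359 = 718
  C-H: 8 × 429 = 3432
  C=O: 2 × 780 = 1560
  O-H: 4 × 452 = 1808
  Σ(formed) = 7518 kJ
ΔH = Σ(broken) − Σ(formed) = 7098 − 7518 = −420 kJ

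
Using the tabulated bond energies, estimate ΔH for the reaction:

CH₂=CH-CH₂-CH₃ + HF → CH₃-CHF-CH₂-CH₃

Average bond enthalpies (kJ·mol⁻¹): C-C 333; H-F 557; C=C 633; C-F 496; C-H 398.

ΔH ≈ −37 kJ

Bonds broken (reactants):
  C-C: 2 × 333 = 666
  C-H: 8 × 398 = 3184
  C=C: 1 × 633 = 633
  H-F: 1 × 557 = 557
  Σ(broken) = 5040 kJ
Bonds formed (products):
  C-C: 3 × 333 = 999
  C-F: 1 × 496 = 496
  C-H: 9 × 398 = 3582
  Σ(formed) = 5077 kJ
ΔH = Σ(broken) − Σ(formed) = 5040 − 5077 = −37 kJ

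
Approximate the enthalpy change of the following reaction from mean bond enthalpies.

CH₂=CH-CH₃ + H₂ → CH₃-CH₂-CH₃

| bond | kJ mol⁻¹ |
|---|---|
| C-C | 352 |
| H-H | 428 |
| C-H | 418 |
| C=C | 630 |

Bonds broken (reactants):
  C-C: 1 × 352 = 352
  C-H: 6 × 418 = 2508
  C=C: 1 × 630 = 630
  H-H: 1 × 428 = 428
  Σ(broken) = 3918 kJ
Bonds formed (products):
  C-C: 2 × 352 = 704
  C-H: 8 × 418 = 3344
  Σ(formed) = 4048 kJ
ΔH = Σ(broken) − Σ(formed) = 3918 − 4048 = −130 kJ

ΔH ≈ −130 kJ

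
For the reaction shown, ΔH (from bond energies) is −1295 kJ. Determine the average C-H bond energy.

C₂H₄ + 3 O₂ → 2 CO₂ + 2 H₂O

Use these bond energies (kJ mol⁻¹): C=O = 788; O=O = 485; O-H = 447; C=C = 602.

Let D be the C-H bond energy.
Σ(broken) = 4×D + 1×602 + 3×485 = 2057 + 4D
Σ(formed) = 4×788 + 4×447 = 4940
ΔH = Σ(broken) − Σ(formed) = (2057 + 4D) − (4940) = −2883 + 4D
Setting this equal to −1295 kJ gives 4D = 1588, so D = 397 kJ/mol.

D(C-H) ≈ 397 kJ/mol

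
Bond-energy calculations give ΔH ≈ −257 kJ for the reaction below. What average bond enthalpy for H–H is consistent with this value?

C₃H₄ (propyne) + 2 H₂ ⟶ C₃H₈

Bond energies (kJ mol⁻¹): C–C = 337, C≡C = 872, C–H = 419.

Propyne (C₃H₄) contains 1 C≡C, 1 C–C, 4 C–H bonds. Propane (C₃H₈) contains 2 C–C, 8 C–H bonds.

Let D be the H–H bond energy.
Σ(broken) = 1×872 + 1×337 + 4×419 + 2×D = 2885 + 2D
Σ(formed) = 2×337 + 8×419 = 4026
ΔH = Σ(broken) − Σ(formed) = (2885 + 2D) − (4026) = −1141 + 2D
Setting this equal to −257 kJ gives 2D = 884, so D = 442 kJ/mol.

D(H–H) ≈ 442 kJ/mol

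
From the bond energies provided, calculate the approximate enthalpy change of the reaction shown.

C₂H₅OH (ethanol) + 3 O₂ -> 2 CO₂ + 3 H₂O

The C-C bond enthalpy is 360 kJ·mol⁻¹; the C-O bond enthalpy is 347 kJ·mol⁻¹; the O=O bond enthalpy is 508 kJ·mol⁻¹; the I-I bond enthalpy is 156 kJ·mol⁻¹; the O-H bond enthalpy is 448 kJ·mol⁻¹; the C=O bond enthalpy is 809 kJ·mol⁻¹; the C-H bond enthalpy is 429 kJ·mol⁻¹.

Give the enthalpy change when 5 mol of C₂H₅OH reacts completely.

ΔH = −5500 kJ

Bonds broken (reactants):
  C-C: 1 × 360 = 360
  C-H: 5 × 429 = 2145
  C-O: 1 × 347 = 347
  O-H: 1 × 448 = 448
  O=O: 3 × 508 = 1524
  Σ(broken) = 4824 kJ
Bonds formed (products):
  C=O: 4 × 809 = 3236
  O-H: 6 × 448 = 2688
  Σ(formed) = 5924 kJ
ΔH = Σ(broken) − Σ(formed) = 4824 − 5924 = −1100 kJ
For 5× the reaction as written: 5 × (−1100) = −5500 kJ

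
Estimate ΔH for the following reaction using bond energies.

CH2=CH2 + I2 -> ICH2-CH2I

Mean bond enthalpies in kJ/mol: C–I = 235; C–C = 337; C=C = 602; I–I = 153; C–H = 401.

ΔH ≈ −52 kJ

Bonds broken (reactants):
  C–H: 4 × 401 = 1604
  C=C: 1 × 602 = 602
  I–I: 1 × 153 = 153
  Σ(broken) = 2359 kJ
Bonds formed (products):
  C–C: 1 × 337 = 337
  C–H: 4 × 401 = 1604
  C–I: 2 × 235 = 470
  Σ(formed) = 2411 kJ
ΔH = Σ(broken) − Σ(formed) = 2359 − 2411 = −52 kJ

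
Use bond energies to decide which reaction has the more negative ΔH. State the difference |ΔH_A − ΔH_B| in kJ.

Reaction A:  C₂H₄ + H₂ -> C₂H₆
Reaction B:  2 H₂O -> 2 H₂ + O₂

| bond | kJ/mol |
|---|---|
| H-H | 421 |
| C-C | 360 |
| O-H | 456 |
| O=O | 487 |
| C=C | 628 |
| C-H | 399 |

Reaction A, by 604 kJ

Reaction A:
  Bonds broken (reactants):
    C-H: 4 × 399 = 1596
    C=C: 1 × 628 = 628
    H-H: 1 × 421 = 421
    Σ(broken) = 2645 kJ
  Bonds formed (products):
    C-C: 1 × 360 = 360
    C-H: 6 × 399 = 2394
    Σ(formed) = 2754 kJ
  ΔH_A = 2645 − 2754 = −109 kJ
Reaction B:
  Bonds broken (reactants):
    O-H: 4 × 456 = 1824
    Σ(broken) = 1824 kJ
  Bonds formed (products):
    H-H: 2 × 421 = 842
    O=O: 1 × 487 = 487
    Σ(formed) = 1329 kJ
  ΔH_B = 1824 − 1329 = +495 kJ
ΔH_A − ΔH_B = −604 kJ, so reaction A has the more negative ΔH; |ΔH_A − ΔH_B| = 604 kJ.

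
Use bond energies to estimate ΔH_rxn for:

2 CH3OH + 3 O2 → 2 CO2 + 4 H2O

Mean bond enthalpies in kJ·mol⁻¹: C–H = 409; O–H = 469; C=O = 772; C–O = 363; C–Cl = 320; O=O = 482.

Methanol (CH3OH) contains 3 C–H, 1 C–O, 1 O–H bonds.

ΔH ≈ −1276 kJ

Bonds broken (reactants):
  C–H: 6 × 409 = 2454
  C–O: 2 × 363 = 726
  O–H: 2 × 469 = 938
  O=O: 3 × 482 = 1446
  Σ(broken) = 5564 kJ
Bonds formed (products):
  C=O: 4 × 772 = 3088
  O–H: 8 × 469 = 3752
  Σ(formed) = 6840 kJ
ΔH = Σ(broken) − Σ(formed) = 5564 − 6840 = −1276 kJ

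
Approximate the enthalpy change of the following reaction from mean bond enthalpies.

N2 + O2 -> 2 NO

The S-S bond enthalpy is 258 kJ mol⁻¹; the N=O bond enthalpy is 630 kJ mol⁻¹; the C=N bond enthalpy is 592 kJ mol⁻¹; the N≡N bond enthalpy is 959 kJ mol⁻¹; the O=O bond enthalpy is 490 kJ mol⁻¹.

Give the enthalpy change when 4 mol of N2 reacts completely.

Bonds broken (reactants):
  N≡N: 1 × 959 = 959
  O=O: 1 × 490 = 490
  Σ(broken) = 1449 kJ
Bonds formed (products):
  N=O: 2 × 630 = 1260
  Σ(formed) = 1260 kJ
ΔH = Σ(broken) − Σ(formed) = 1449 − 1260 = +189 kJ
For 4× the reaction as written: 4 × (+189) = +756 kJ

ΔH = +756 kJ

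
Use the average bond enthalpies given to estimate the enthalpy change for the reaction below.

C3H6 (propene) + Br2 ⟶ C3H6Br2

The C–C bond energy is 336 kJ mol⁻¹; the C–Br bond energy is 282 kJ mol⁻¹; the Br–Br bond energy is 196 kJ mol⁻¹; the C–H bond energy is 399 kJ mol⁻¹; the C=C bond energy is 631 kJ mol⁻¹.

ΔH ≈ −73 kJ

Bonds broken (reactants):
  Br–Br: 1 × 196 = 196
  C–C: 1 × 336 = 336
  C–H: 6 × 399 = 2394
  C=C: 1 × 631 = 631
  Σ(broken) = 3557 kJ
Bonds formed (products):
  C–Br: 2 × 282 = 564
  C–C: 2 × 336 = 672
  C–H: 6 × 399 = 2394
  Σ(formed) = 3630 kJ
ΔH = Σ(broken) − Σ(formed) = 3557 − 3630 = −73 kJ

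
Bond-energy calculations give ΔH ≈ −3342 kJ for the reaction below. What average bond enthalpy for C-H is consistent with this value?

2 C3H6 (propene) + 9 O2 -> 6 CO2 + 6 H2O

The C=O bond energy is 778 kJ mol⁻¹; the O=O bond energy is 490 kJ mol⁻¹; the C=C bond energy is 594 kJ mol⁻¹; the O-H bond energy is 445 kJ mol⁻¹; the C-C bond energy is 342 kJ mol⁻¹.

Let D be the C-H bond energy.
Σ(broken) = 2×342 + 12×D + 2×594 + 9×490 = 6282 + 12D
Σ(formed) = 12×778 + 12×445 = 14676
ΔH = Σ(broken) − Σ(formed) = (6282 + 12D) − (14676) = −8394 + 12D
Setting this equal to −3342 kJ gives 12D = 5052, so D = 421 kJ/mol.

D(C-H) ≈ 421 kJ/mol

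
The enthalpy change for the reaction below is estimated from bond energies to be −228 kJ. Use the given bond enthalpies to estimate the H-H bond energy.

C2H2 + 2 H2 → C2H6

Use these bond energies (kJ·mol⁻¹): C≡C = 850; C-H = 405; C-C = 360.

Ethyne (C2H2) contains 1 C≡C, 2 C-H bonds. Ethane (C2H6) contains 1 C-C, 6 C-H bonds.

D(H-H) ≈ 451 kJ/mol

Let D be the H-H bond energy.
Σ(broken) = 1×850 + 2×405 + 2×D = 1660 + 2D
Σ(formed) = 1×360 + 6×405 = 2790
ΔH = Σ(broken) − Σ(formed) = (1660 + 2D) − (2790) = −1130 + 2D
Setting this equal to −228 kJ gives 2D = 902, so D = 451 kJ/mol.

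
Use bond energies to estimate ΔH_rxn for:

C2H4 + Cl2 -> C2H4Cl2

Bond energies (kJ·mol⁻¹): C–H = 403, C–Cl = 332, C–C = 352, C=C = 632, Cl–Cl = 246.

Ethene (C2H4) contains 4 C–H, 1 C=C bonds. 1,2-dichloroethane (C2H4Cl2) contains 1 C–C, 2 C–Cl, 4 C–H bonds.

Bonds broken (reactants):
  C–H: 4 × 403 = 1612
  C=C: 1 × 632 = 632
  Cl–Cl: 1 × 246 = 246
  Σ(broken) = 2490 kJ
Bonds formed (products):
  C–C: 1 × 352 = 352
  C–Cl: 2 × 332 = 664
  C–H: 4 × 403 = 1612
  Σ(formed) = 2628 kJ
ΔH = Σ(broken) − Σ(formed) = 2490 − 2628 = −138 kJ

ΔH ≈ −138 kJ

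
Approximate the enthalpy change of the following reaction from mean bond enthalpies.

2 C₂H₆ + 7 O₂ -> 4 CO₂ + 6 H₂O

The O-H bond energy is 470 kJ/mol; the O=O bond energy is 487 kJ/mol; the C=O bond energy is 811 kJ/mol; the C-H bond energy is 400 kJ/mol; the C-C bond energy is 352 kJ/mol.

ΔH ≈ −3215 kJ

Bonds broken (reactants):
  C-C: 2 × 352 = 704
  C-H: 12 × 400 = 4800
  O=O: 7 × 487 = 3409
  Σ(broken) = 8913 kJ
Bonds formed (products):
  C=O: 8 × 811 = 6488
  O-H: 12 × 470 = 5640
  Σ(formed) = 12128 kJ
ΔH = Σ(broken) − Σ(formed) = 8913 − 12128 = −3215 kJ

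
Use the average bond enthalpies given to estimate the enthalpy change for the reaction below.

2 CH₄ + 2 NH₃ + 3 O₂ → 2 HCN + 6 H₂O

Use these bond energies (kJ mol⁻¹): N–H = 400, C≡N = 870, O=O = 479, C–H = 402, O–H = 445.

Bonds broken (reactants):
  C–H: 8 × 402 = 3216
  N–H: 6 × 400 = 2400
  O=O: 3 × 479 = 1437
  Σ(broken) = 7053 kJ
Bonds formed (products):
  C≡N: 2 × 870 = 1740
  C–H: 2 × 402 = 804
  O–H: 12 × 445 = 5340
  Σ(formed) = 7884 kJ
ΔH = Σ(broken) − Σ(formed) = 7053 − 7884 = −831 kJ

ΔH ≈ −831 kJ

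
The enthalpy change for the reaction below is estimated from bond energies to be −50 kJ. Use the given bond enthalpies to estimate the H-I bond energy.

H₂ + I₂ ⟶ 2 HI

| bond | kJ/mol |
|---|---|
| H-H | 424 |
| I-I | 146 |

Let D be the H-I bond energy.
Σ(broken) = 1×424 + 1×146 = 570
Σ(formed) = 2×D = 2D
ΔH = Σ(broken) − Σ(formed) = (570) − (2D) = +570 − 2D
Setting this equal to −50 kJ gives 2D = 620, so D = 310 kJ/mol.

D(H-I) ≈ 310 kJ/mol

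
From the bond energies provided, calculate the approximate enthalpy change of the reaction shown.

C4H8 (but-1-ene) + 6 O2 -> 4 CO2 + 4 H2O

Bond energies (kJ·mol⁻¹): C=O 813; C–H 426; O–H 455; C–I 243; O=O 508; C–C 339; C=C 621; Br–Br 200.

ΔH ≈ −2389 kJ

Bonds broken (reactants):
  C–C: 2 × 339 = 678
  C–H: 8 × 426 = 3408
  C=C: 1 × 621 = 621
  O=O: 6 × 508 = 3048
  Σ(broken) = 7755 kJ
Bonds formed (products):
  C=O: 8 × 813 = 6504
  O–H: 8 × 455 = 3640
  Σ(formed) = 10144 kJ
ΔH = Σ(broken) − Σ(formed) = 7755 − 10144 = −2389 kJ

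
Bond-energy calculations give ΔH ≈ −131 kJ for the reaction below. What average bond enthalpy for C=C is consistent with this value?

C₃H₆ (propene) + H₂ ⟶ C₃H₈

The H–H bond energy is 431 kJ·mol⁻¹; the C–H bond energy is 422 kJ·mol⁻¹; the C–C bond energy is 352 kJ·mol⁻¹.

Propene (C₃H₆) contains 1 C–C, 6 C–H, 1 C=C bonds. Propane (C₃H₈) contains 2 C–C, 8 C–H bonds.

Let D be the C=C bond energy.
Σ(broken) = 1×352 + 6×422 + 1×D + 1×431 = 3315 + D
Σ(formed) = 2×352 + 8×422 = 4080
ΔH = Σ(broken) − Σ(formed) = (3315 + D) − (4080) = −765 + D
Setting this equal to −131 kJ gives D = 634 kJ/mol.

D(C=C) ≈ 634 kJ/mol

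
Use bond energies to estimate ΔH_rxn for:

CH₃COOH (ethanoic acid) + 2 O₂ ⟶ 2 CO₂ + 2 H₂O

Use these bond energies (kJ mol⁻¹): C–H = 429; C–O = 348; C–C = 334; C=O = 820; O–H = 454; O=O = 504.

ΔH ≈ −845 kJ

Bonds broken (reactants):
  C–C: 1 × 334 = 334
  C–H: 3 × 429 = 1287
  C–O: 1 × 348 = 348
  C=O: 1 × 820 = 820
  O–H: 1 × 454 = 454
  O=O: 2 × 504 = 1008
  Σ(broken) = 4251 kJ
Bonds formed (products):
  C=O: 4 × 820 = 3280
  O–H: 4 × 454 = 1816
  Σ(formed) = 5096 kJ
ΔH = Σ(broken) − Σ(formed) = 4251 − 5096 = −845 kJ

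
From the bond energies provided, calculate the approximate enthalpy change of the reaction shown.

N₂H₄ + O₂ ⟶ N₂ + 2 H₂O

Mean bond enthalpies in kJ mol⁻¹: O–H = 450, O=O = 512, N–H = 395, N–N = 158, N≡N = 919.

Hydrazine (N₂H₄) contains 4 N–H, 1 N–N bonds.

Bonds broken (reactants):
  N–H: 4 × 395 = 1580
  N–N: 1 × 158 = 158
  O=O: 1 × 512 = 512
  Σ(broken) = 2250 kJ
Bonds formed (products):
  N≡N: 1 × 919 = 919
  O–H: 4 × 450 = 1800
  Σ(formed) = 2719 kJ
ΔH = Σ(broken) − Σ(formed) = 2250 − 2719 = −469 kJ

ΔH ≈ −469 kJ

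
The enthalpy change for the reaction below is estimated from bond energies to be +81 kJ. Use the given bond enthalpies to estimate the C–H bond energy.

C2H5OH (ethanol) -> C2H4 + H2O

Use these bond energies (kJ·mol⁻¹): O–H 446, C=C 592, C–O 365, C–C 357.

Let D be the C–H bond energy.
Σ(broken) = 1×357 + 5×D + 1×365 + 1×446 = 1168 + 5D
Σ(formed) = 4×D + 1×592 + 2×446 = 1484 + 4D
ΔH = Σ(broken) − Σ(formed) = (1168 + 5D) − (1484 + 4D) = −316 + D
Setting this equal to +81 kJ gives D = 397 kJ/mol.

D(C–H) ≈ 397 kJ/mol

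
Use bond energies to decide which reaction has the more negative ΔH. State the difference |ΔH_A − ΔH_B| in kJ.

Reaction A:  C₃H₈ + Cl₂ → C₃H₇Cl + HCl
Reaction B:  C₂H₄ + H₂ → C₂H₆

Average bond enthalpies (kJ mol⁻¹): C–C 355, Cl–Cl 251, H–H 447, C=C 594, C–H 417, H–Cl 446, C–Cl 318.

Reaction A:
  Bonds broken (reactants):
    C–C: 2 × 355 = 710
    C–H: 8 × 417 = 3336
    Cl–Cl: 1 × 251 = 251
    Σ(broken) = 4297 kJ
  Bonds formed (products):
    C–C: 2 × 355 = 710
    C–Cl: 1 × 318 = 318
    C–H: 7 × 417 = 2919
    H–Cl: 1 × 446 = 446
    Σ(formed) = 4393 kJ
  ΔH_A = 4297 − 4393 = −96 kJ
Reaction B:
  Bonds broken (reactants):
    C–H: 4 × 417 = 1668
    C=C: 1 × 594 = 594
    H–H: 1 × 447 = 447
    Σ(broken) = 2709 kJ
  Bonds formed (products):
    C–C: 1 × 355 = 355
    C–H: 6 × 417 = 2502
    Σ(formed) = 2857 kJ
  ΔH_B = 2709 − 2857 = −148 kJ
ΔH_A − ΔH_B = +52 kJ, so reaction B has the more negative ΔH; |ΔH_A − ΔH_B| = 52 kJ.

Reaction B, by 52 kJ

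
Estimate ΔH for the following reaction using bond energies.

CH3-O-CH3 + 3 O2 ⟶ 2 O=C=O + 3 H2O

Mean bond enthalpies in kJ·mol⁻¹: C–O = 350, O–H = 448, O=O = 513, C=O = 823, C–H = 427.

ΔH ≈ −1179 kJ

Bonds broken (reactants):
  C–H: 6 × 427 = 2562
  C–O: 2 × 350 = 700
  O=O: 3 × 513 = 1539
  Σ(broken) = 4801 kJ
Bonds formed (products):
  C=O: 4 × 823 = 3292
  O–H: 6 × 448 = 2688
  Σ(formed) = 5980 kJ
ΔH = Σ(broken) − Σ(formed) = 4801 − 5980 = −1179 kJ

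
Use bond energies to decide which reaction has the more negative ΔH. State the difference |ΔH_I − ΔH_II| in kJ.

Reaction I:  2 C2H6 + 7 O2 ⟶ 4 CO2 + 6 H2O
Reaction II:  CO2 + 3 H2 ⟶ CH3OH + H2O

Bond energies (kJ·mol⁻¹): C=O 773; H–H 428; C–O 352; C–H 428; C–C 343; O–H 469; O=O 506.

Reaction I:
  Bonds broken (reactants):
    C–C: 2 × 343 = 686
    C–H: 12 × 428 = 5136
    O=O: 7 × 506 = 3542
    Σ(broken) = 9364 kJ
  Bonds formed (products):
    C=O: 8 × 773 = 6184
    O–H: 12 × 469 = 5628
    Σ(formed) = 11812 kJ
  ΔH_I = 9364 − 11812 = −2448 kJ
Reaction II:
  Bonds broken (reactants):
    C=O: 2 × 773 = 1546
    H–H: 3 × 428 = 1284
    Σ(broken) = 2830 kJ
  Bonds formed (products):
    C–H: 3 × 428 = 1284
    C–O: 1 × 352 = 352
    O–H: 3 × 469 = 1407
    Σ(formed) = 3043 kJ
  ΔH_II = 2830 − 3043 = −213 kJ
ΔH_I − ΔH_II = −2235 kJ, so reaction I has the more negative ΔH; |ΔH_I − ΔH_II| = 2235 kJ.

Reaction I, by 2235 kJ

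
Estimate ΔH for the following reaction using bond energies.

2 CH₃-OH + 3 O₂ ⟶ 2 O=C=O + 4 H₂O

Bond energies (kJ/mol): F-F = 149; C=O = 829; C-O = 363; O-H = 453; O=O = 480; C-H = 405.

Bonds broken (reactants):
  C-H: 6 × 405 = 2430
  C-O: 2 × 363 = 726
  O-H: 2 × 453 = 906
  O=O: 3 × 480 = 1440
  Σ(broken) = 5502 kJ
Bonds formed (products):
  C=O: 4 × 829 = 3316
  O-H: 8 × 453 = 3624
  Σ(formed) = 6940 kJ
ΔH = Σ(broken) − Σ(formed) = 5502 − 6940 = −1438 kJ

ΔH ≈ −1438 kJ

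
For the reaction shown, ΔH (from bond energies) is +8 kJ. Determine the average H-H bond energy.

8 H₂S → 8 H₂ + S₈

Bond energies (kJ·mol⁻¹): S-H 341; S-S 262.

Let D be the H-H bond energy.
Σ(broken) = 16×341 = 5456
Σ(formed) = 8×D + 8×262 = 2096 + 8D
ΔH = Σ(broken) − Σ(formed) = (5456) − (2096 + 8D) = +3360 − 8D
Setting this equal to +8 kJ gives 8D = 3352, so D = 419 kJ/mol.

D(H-H) ≈ 419 kJ/mol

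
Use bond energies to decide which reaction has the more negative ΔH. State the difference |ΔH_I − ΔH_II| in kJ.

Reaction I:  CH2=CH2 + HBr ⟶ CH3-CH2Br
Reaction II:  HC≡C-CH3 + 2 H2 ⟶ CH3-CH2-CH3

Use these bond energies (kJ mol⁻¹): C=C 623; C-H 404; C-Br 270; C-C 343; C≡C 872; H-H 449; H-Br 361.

Reaction I:
  Bonds broken (reactants):
    C-H: 4 × 404 = 1616
    C=C: 1 × 623 = 623
    H-Br: 1 × 361 = 361
    Σ(broken) = 2600 kJ
  Bonds formed (products):
    C-Br: 1 × 270 = 270
    C-C: 1 × 343 = 343
    C-H: 5 × 404 = 2020
    Σ(formed) = 2633 kJ
  ΔH_I = 2600 − 2633 = −33 kJ
Reaction II:
  Bonds broken (reactants):
    C≡C: 1 × 872 = 872
    C-C: 1 × 343 = 343
    C-H: 4 × 404 = 1616
    H-H: 2 × 449 = 898
    Σ(broken) = 3729 kJ
  Bonds formed (products):
    C-C: 2 × 343 = 686
    C-H: 8 × 404 = 3232
    Σ(formed) = 3918 kJ
  ΔH_II = 3729 − 3918 = −189 kJ
ΔH_I − ΔH_II = +156 kJ, so reaction II has the more negative ΔH; |ΔH_I − ΔH_II| = 156 kJ.

Reaction II, by 156 kJ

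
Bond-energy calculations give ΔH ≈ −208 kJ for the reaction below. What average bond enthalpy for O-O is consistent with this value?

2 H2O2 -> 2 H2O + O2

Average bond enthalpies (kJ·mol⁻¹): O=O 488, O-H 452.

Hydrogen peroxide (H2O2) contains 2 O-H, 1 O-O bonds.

Let D be the O-O bond energy.
Σ(broken) = 4×452 + 2×D = 1808 + 2D
Σ(formed) = 4×452 + 1×488 = 2296
ΔH = Σ(broken) − Σ(formed) = (1808 + 2D) − (2296) = −488 + 2D
Setting this equal to −208 kJ gives 2D = 280, so D = 140 kJ/mol.

D(O-O) ≈ 140 kJ/mol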